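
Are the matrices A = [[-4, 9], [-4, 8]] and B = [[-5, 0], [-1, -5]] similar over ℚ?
trace(A) = 4 but trace(B) = -10. The trace is a similarity invariant, so A and B are not similar.

No.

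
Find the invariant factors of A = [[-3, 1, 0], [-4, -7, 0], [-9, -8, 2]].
(x - 2)(x + 5)^2

The Jordan structure of A has elementary divisors (x + 5)^2, (x - 2). Arranging the block sizes at each eigenvalue in decreasing order and taking row products gives the invariant factors.

Invariant factors (smallest first, each dividing the next): (x - 2)(x + 5)^2.

Check: the last factor (x - 2)(x + 5)^2 is the minimal polynomial, and the product (x - 2)(x + 5)^2 is the characteristic polynomial.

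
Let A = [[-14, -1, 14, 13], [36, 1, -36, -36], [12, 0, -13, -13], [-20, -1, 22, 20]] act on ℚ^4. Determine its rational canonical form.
R = [[0, 0, 0, -4], [1, 0, 0, -12], [0, 1, 0, -13], [0, 0, 1, -6]]

The invariant factors of A (the non-unit diagonal entries of the Smith normal form of xI - A over ℚ[x]) are (x + 1)^2(x + 2)^2, each dividing the next. The characteristic polynomial is their product, (x + 1)^2(x + 2)^2.

The rational canonical form is the block-diagonal matrix of companion matrices C(f_i):
R = [[0, 0, 0, -4], [1, 0, 0, -12], [0, 1, 0, -13], [0, 0, 1, -6]].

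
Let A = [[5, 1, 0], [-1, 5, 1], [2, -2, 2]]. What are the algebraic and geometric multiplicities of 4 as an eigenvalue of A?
The characteristic polynomial is (x - 4)^3, so the factor x - 4 appears with exponent 3: the algebraic multiplicity is 3.

rank(A - 4I) = 2, so the eigenspace has dimension 3 - 2 = 1: the geometric multiplicity is 1.

Since 1 < 3, A is not diagonalizable.

algebraic multiplicity 3, geometric multiplicity 1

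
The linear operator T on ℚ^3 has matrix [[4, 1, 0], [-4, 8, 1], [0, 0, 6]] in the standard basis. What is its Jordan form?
J = [[6, 1, 0], [0, 6, 1], [0, 0, 6]]

The characteristic polynomial is det(xI - A) = (x - 6)^3, so the eigenvalues are 6 (algebraic multiplicity 3).

For λ = 6: rank(A - 6I) = 2, rank((A - 6I)^2) = 1, rank((A - 6I)^3) = 0. The eigenspace has dimension 3 - 2 = 1, so there is 1 Jordan block; the rank sequence gives block sizes [3].

Assembling the blocks gives the Jordan form J above.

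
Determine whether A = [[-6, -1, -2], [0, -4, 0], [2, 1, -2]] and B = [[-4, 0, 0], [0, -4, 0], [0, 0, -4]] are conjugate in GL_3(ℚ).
No.

Both have characteristic polynomial (x + 4)^3, but the minimal polynomial of A is (x + 4)^2 while the minimal polynomial of B is x + 4. The minimal polynomial is a similarity invariant, so A and B are not similar.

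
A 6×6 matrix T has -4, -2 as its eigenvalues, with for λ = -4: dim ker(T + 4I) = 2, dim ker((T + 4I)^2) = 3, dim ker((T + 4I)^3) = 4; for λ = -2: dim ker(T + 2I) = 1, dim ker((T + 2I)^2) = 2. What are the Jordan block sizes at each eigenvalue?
Jordan blocks: (-4, 3), (-4, 1), (-2, 2)

λ = -4: successive nullity increments [2, 1, 1] count blocks of size ≥ k; block sizes are [3, 1].
λ = -2: successive nullity increments [1, 1] count blocks of size ≥ k; block sizes are [2].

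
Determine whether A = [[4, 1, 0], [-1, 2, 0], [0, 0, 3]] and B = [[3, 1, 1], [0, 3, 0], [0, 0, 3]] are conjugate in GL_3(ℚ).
Yes.

Two matrices over a field are similar if and only if they have the same invariant factors.

Both A and B have characteristic polynomial (x - 3)^3 and minimal polynomial (x - 3)^2. Computing further, both have invariant factors x - 3, (x - 3)^2. Hence A and B are similar.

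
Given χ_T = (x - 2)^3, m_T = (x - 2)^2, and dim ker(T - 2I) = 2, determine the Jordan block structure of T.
λ = 2: algebraic multiplicity 3 (exponent in χ_T), largest block size 2 (exponent in m_T), 2 blocks (geometric multiplicity). These force block sizes [2, 1].

Jordan blocks: (2, 2), (2, 1)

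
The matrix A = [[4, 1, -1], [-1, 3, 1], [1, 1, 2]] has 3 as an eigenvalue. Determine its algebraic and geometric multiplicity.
The characteristic polynomial is (x - 3)^3, so the factor x - 3 appears with exponent 3: the algebraic multiplicity is 3.

rank(A - 3I) = 2, so the eigenspace has dimension 3 - 2 = 1: the geometric multiplicity is 1.

Since 1 < 3, A is not diagonalizable.

algebraic multiplicity 3, geometric multiplicity 1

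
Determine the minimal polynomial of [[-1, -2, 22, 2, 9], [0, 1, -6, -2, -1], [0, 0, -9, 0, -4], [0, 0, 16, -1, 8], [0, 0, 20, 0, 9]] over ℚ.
m_A(x) = (x - 1)^2(x + 1)

The characteristic polynomial factors as (x - 1)^2(x + 1)^3. The minimal polynomial is ∏(x - λ)^{k_λ} where k_λ is the size of the largest Jordan block at λ.

For λ = -1: rank(A + I) = 2, and the largest Jordan block has size 1 (the smallest k with rank((A + I)^k) = rank((A + I)^(k+1))).
For λ = 1: rank(A - I) = 4, and the largest Jordan block has size 2 (the smallest k with rank((A - I)^k) = rank((A - I)^(k+1))).

So m_A(x) = (x - 1)^2(x + 1).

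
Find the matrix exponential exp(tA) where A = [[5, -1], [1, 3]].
A has Jordan form J = [[4, 1], [0, 4]] with A = PJP^{-1}, so e^{tA} = P e^{tJ} P^{-1}.

For a Jordan block J_k(λ), e^{tJ_k(λ)} = e^{λt} · (I + tN + t^2 N^2/2! + ... + t^{k-1} N^{k-1}/(k-1)!) where N is the nilpotent superdiagonal part.

Assembling the blocks and conjugating back gives the entries of e^{tA} as shown above.

e^{tA} = [[(t + 1)*e^{4*t}, -t*e^{4*t}], [t*e^{4*t}, (1 - t)*e^{4*t}]]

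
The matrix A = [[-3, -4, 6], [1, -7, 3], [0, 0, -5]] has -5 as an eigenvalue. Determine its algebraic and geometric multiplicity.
The characteristic polynomial is (x + 5)^3, so the factor x + 5 appears with exponent 3: the algebraic multiplicity is 3.

rank(A + 5I) = 1, so the eigenspace has dimension 3 - 1 = 2: the geometric multiplicity is 2.

Since 2 < 3, A is not diagonalizable.

algebraic multiplicity 3, geometric multiplicity 2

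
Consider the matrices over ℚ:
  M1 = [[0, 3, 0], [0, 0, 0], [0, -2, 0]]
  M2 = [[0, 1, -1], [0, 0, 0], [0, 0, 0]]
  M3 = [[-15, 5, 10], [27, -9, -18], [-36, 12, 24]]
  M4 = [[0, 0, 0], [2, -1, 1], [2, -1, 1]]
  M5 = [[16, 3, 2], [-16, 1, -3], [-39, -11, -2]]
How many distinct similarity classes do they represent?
2 classes: {M1, M2, M3, M4}, {M5}

Characteristic polynomials: χ_{M1} = x^3, χ_{M2} = x^3, χ_{M3} = x^3, χ_{M4} = x^3, χ_{M5} = (x - 5)^3.

{M1, M2, M3, M4}: invariant factors x, x^2.

{M5}: invariant factors (x - 5)^3.

Matrices are similar if and only if their invariant-factor lists agree; the partition into similarity classes is {M1, M2, M3, M4}, {M5}.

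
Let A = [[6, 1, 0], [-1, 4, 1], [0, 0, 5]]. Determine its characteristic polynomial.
χ_A(x) = (x - 5)^3

xI - A = [[x - 6, -1, 0], [1, x - 4, -1], [0, 0, x - 5]].

Expanding det(xI - A) along the first row:
det(xI - A) = + (x - 6)·det([[x - 4, -1], [0, x - 5]]) - (-1)·det([[1, -1], [0, x - 5]]) + (0)·det([[1, x - 4], [0, 0]]).

Evaluating gives χ_A(x) = x^3 - 15x^2 + 75x - 125 = (x - 5)^3.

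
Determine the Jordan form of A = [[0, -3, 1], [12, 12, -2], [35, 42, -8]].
The characteristic polynomial is det(xI - A) = (x - 6)(x + 1)^2, so the eigenvalues are -1 (algebraic multiplicity 2), 6 (algebraic multiplicity 1).

For λ = -1: rank(A + I) = 2, rank((A + I)^2) = 1. The eigenspace has dimension 3 - 2 = 1, so there is 1 Jordan block; the rank sequence gives block sizes [2].

For λ = 6: algebraic multiplicity 1 gives one 1×1 block.

Assembling the blocks gives the Jordan form J above.

J = [[-1, 1, 0], [0, -1, 0], [0, 0, 6]]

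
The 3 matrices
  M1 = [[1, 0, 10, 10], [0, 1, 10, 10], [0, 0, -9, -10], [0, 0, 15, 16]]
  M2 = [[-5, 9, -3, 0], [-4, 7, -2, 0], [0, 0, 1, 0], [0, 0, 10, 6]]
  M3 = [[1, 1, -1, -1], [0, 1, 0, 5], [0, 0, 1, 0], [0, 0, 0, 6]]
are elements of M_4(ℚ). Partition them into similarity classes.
2 classes: {M1}, {M2, M3}

Characteristic polynomials: χ_{M1} = (x - 6)(x - 1)^3, χ_{M2} = (x - 6)(x - 1)^3, χ_{M3} = (x - 6)(x - 1)^3.

{M1}: invariant factors x - 1, x - 1, (x - 6)(x - 1).

{M2, M3}: invariant factors x - 1, (x - 6)(x - 1)^2.

Matrices are similar if and only if their invariant-factor lists agree; the partition into similarity classes is {M1}, {M2, M3}.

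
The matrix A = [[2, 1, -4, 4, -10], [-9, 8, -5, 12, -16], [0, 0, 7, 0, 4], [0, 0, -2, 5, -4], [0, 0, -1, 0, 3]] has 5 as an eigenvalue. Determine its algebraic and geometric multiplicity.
algebraic multiplicity 5, geometric multiplicity 3

The characteristic polynomial is (x - 5)^5, so the factor x - 5 appears with exponent 5: the algebraic multiplicity is 5.

rank(A - 5I) = 2, so the eigenspace has dimension 5 - 2 = 3: the geometric multiplicity is 3.

Since 3 < 5, A is not diagonalizable.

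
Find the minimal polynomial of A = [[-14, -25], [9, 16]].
The characteristic polynomial factors as (x - 1)^2. The minimal polynomial is ∏(x - λ)^{k_λ} where k_λ is the size of the largest Jordan block at λ.

For λ = 1: rank(A - I) = 1, and the largest Jordan block has size 2 (the smallest k with rank((A - I)^k) = rank((A - I)^(k+1))).

So m_A(x) = (x - 1)^2.

m_A(x) = (x - 1)^2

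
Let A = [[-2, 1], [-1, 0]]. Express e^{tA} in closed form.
e^{tA} = [[(1 - t)*e^{-t}, t*e^{-t}], [-t*e^{-t}, (t + 1)*e^{-t}]]

A has Jordan form J = [[-1, 1], [0, -1]] with A = PJP^{-1}, so e^{tA} = P e^{tJ} P^{-1}.

For a Jordan block J_k(λ), e^{tJ_k(λ)} = e^{λt} · (I + tN + t^2 N^2/2! + ... + t^{k-1} N^{k-1}/(k-1)!) where N is the nilpotent superdiagonal part.

Assembling the blocks and conjugating back gives the entries of e^{tA} as shown above.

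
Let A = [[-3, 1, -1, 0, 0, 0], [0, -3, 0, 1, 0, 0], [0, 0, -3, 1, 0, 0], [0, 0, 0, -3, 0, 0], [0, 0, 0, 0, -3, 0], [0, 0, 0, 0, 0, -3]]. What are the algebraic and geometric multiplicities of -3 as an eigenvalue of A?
The characteristic polynomial is (x + 3)^6, so the factor x + 3 appears with exponent 6: the algebraic multiplicity is 6.

rank(A + 3I) = 2, so the eigenspace has dimension 6 - 2 = 4: the geometric multiplicity is 4.

Since 4 < 6, A is not diagonalizable.

algebraic multiplicity 6, geometric multiplicity 4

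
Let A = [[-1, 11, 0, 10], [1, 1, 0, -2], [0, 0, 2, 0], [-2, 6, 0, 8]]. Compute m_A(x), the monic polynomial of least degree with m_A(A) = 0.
m_A(x) = (x - 4)(x - 2)^2

The characteristic polynomial factors as (x - 4)(x - 2)^3. The minimal polynomial is ∏(x - λ)^{k_λ} where k_λ is the size of the largest Jordan block at λ.

For λ = 2: rank(A - 2I) = 2, and the largest Jordan block has size 2 (the smallest k with rank((A - 2I)^k) = rank((A - 2I)^(k+1))).
For λ = 4: rank(A - 4I) = 3, and the largest Jordan block has size 1 (the smallest k with rank((A - 4I)^k) = rank((A - 4I)^(k+1))).

So m_A(x) = (x - 4)(x - 2)^2.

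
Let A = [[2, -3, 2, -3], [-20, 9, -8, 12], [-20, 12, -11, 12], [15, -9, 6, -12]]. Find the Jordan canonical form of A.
J = [[-3, 1, 0, 0], [0, -3, 0, 0], [0, 0, -3, 0], [0, 0, 0, -3]]

The characteristic polynomial is det(xI - A) = (x + 3)^4, so the eigenvalues are -3 (algebraic multiplicity 4).

For λ = -3: rank(A + 3I) = 1, rank((A + 3I)^2) = 0. The eigenspace has dimension 4 - 1 = 3, so there are 3 Jordan blocks; the rank sequence gives block sizes [2, 1, 1].

Assembling the blocks gives the Jordan form J above.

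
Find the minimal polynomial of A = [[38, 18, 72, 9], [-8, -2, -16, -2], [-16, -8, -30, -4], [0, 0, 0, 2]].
m_A(x) = (x - 2)^2

The characteristic polynomial factors as (x - 2)^4. The minimal polynomial is ∏(x - λ)^{k_λ} where k_λ is the size of the largest Jordan block at λ.

For λ = 2: rank(A - 2I) = 1, and the largest Jordan block has size 2 (the smallest k with rank((A - 2I)^k) = rank((A - 2I)^(k+1))).

So m_A(x) = (x - 2)^2.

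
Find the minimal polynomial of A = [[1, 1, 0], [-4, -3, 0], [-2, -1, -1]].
The characteristic polynomial factors as (x + 1)^3. The minimal polynomial is ∏(x - λ)^{k_λ} where k_λ is the size of the largest Jordan block at λ.

For λ = -1: rank(A + I) = 1, and the largest Jordan block has size 2 (the smallest k with rank((A + I)^k) = rank((A + I)^(k+1))).

So m_A(x) = (x + 1)^2.

m_A(x) = (x + 1)^2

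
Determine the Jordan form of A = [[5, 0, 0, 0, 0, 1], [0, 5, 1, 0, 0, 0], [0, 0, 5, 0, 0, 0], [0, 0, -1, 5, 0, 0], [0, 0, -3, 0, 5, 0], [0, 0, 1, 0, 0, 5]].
The characteristic polynomial is det(xI - A) = (x - 5)^6, so the eigenvalues are 5 (algebraic multiplicity 6).

For λ = 5: rank(A - 5I) = 2, rank((A - 5I)^2) = 1, rank((A - 5I)^3) = 0. The eigenspace has dimension 6 - 2 = 4, so there are 4 Jordan blocks; the rank sequence gives block sizes [3, 1, 1, 1].

Assembling the blocks gives the Jordan form J above.

J = [[5, 1, 0, 0, 0, 0], [0, 5, 1, 0, 0, 0], [0, 0, 5, 0, 0, 0], [0, 0, 0, 5, 0, 0], [0, 0, 0, 0, 5, 0], [0, 0, 0, 0, 0, 5]]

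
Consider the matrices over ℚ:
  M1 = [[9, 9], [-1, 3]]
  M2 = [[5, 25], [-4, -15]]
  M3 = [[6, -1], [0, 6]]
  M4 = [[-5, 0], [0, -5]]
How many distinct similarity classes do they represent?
Characteristic polynomials: χ_{M1} = (x - 6)^2, χ_{M2} = (x + 5)^2, χ_{M3} = (x - 6)^2, χ_{M4} = (x + 5)^2.

{M1, M3}: invariant factors (x - 6)^2.

{M2}: invariant factors (x + 5)^2.

{M4}: invariant factors x + 5, x + 5.

Matrices are similar if and only if their invariant-factor lists agree; the partition into similarity classes is {M1, M3}, {M2}, {M4}.

3 classes: {M1, M3}, {M2}, {M4}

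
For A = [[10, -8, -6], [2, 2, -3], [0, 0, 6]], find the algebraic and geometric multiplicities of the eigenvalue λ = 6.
The characteristic polynomial is (x - 6)^3, so the factor x - 6 appears with exponent 3: the algebraic multiplicity is 3.

rank(A - 6I) = 1, so the eigenspace has dimension 3 - 1 = 2: the geometric multiplicity is 2.

Since 2 < 3, A is not diagonalizable.

algebraic multiplicity 3, geometric multiplicity 2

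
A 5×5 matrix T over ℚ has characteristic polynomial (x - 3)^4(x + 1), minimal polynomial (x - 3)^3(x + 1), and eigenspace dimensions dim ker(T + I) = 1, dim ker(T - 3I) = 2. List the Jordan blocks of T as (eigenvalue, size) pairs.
Jordan blocks: (-1, 1), (3, 3), (3, 1)

λ = -1: algebraic multiplicity 1 (exponent in χ_T), largest block size 1 (exponent in m_T), 1 block (geometric multiplicity). This forces block sizes [1].
λ = 3: algebraic multiplicity 4 (exponent in χ_T), largest block size 3 (exponent in m_T), 2 blocks (geometric multiplicity). These force block sizes [3, 1].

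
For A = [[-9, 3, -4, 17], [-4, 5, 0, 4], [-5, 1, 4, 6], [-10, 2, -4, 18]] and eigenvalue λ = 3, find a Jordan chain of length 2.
We seek v_1 ∈ ker((A - 3I)^2) \ ker(A - 3I), then set v_{i+1} = (A - 3I) v_i.

One such chain is v_1 = [[0, 1, 0, 0]]^T, v_2 = [[3, 2, 1, 2]]^T. Check: (A - 3I) v_2 = [[0, 0, 0, 0]]^T = 0.

v_1 = [[0, 1, 0, 0]]^T, v_2 = [[3, 2, 1, 2]]^T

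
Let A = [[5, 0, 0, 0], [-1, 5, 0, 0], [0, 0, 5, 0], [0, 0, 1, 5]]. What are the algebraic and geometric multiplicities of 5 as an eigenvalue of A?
algebraic multiplicity 4, geometric multiplicity 2

The characteristic polynomial is (x - 5)^4, so the factor x - 5 appears with exponent 4: the algebraic multiplicity is 4.

rank(A - 5I) = 2, so the eigenspace has dimension 4 - 2 = 2: the geometric multiplicity is 2.

Since 2 < 4, A is not diagonalizable.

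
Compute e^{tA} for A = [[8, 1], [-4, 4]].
e^{tA} = [[(2*t + 1)*e^{6*t}, t*e^{6*t}], [-4*t*e^{6*t}, (1 - 2*t)*e^{6*t}]]

A has Jordan form J = [[6, 1], [0, 6]] with A = PJP^{-1}, so e^{tA} = P e^{tJ} P^{-1}.

For a Jordan block J_k(λ), e^{tJ_k(λ)} = e^{λt} · (I + tN + t^2 N^2/2! + ... + t^{k-1} N^{k-1}/(k-1)!) where N is the nilpotent superdiagonal part.

Assembling the blocks and conjugating back gives the entries of e^{tA} as shown above.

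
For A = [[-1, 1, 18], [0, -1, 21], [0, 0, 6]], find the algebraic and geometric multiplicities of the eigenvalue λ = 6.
algebraic multiplicity 1, geometric multiplicity 1

The characteristic polynomial is (x - 6)(x + 1)^2, so the factor x - 6 appears with exponent 1: the algebraic multiplicity is 1.

rank(A - 6I) = 2, so the eigenspace has dimension 3 - 2 = 1: the geometric multiplicity is 1.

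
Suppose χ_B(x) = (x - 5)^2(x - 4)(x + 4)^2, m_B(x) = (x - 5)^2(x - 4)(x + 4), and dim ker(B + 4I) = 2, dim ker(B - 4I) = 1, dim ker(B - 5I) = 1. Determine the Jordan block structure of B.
λ = -4: algebraic multiplicity 2 (exponent in χ_B), largest block size 1 (exponent in m_B), 2 blocks (geometric multiplicity). These force block sizes [1, 1].
λ = 4: algebraic multiplicity 1 (exponent in χ_B), largest block size 1 (exponent in m_B), 1 block (geometric multiplicity). This forces block sizes [1].
λ = 5: algebraic multiplicity 2 (exponent in χ_B), largest block size 2 (exponent in m_B), 1 block (geometric multiplicity). This forces block sizes [2].

Jordan blocks: (-4, 1), (-4, 1), (4, 1), (5, 2)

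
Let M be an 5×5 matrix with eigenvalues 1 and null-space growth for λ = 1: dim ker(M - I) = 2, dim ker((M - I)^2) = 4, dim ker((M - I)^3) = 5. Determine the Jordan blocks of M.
Jordan blocks: (1, 3), (1, 2)

λ = 1: successive nullity increments [2, 2, 1] count blocks of size ≥ k; block sizes are [3, 2].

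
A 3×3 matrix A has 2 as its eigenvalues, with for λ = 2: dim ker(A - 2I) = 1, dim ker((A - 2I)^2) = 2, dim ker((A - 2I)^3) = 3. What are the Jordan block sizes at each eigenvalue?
λ = 2: successive nullity increments [1, 1, 1] count blocks of size ≥ k; block sizes are [3].

Jordan blocks: (2, 3)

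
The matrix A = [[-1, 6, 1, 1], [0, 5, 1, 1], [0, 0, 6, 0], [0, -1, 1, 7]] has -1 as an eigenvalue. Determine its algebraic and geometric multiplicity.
The characteristic polynomial is (x - 6)^3(x + 1), so the factor x + 1 appears with exponent 1: the algebraic multiplicity is 1.

rank(A + I) = 3, so the eigenspace has dimension 4 - 3 = 1: the geometric multiplicity is 1.

algebraic multiplicity 1, geometric multiplicity 1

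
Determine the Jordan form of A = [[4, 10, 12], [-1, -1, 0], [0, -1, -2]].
J = [[0, 1, 0], [0, 0, 0], [0, 0, 1]]

The characteristic polynomial is det(xI - A) = x^2(x - 1), so the eigenvalues are 0 (algebraic multiplicity 2), 1 (algebraic multiplicity 1).

For λ = 0: rank(A) = 2, rank(A^2) = 1. The eigenspace has dimension 3 - 2 = 1, so there is 1 Jordan block; the rank sequence gives block sizes [2].

For λ = 1: algebraic multiplicity 1 gives one 1×1 block.

Assembling the blocks gives the Jordan form J above.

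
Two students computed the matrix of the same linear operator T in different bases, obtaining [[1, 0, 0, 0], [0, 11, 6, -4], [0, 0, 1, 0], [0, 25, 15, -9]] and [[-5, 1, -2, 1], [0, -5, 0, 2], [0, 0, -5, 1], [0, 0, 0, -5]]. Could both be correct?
trace(A) = 4 but trace(B) = -20. The trace is a similarity invariant, so A and B are not similar.

No.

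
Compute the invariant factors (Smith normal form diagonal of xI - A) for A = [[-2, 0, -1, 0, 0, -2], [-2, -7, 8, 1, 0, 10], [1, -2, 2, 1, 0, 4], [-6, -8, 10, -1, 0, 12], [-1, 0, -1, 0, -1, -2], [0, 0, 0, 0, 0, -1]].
x + 1, x + 1, (x + 1)^3(x + 5)

The Jordan structure of A has elementary divisors (x + 5), (x + 1)^3, (x + 1), (x + 1). Arranging the block sizes at each eigenvalue in decreasing order and taking row products gives the invariant factors.

Invariant factors (smallest first, each dividing the next): x + 1, x + 1, (x + 1)^3(x + 5).

Check: the last factor (x + 1)^3(x + 5) is the minimal polynomial, and the product (x + 1)^5(x + 5) is the characteristic polynomial.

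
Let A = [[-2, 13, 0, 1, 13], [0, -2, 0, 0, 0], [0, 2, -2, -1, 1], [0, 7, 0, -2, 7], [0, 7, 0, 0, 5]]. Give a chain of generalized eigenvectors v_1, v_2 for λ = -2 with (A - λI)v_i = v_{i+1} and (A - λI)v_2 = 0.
We seek v_1 ∈ ker((A + 2I)^2) \ ker(A + 2I), then set v_{i+1} = (A + 2I) v_i.

One such chain is v_1 = [[0, 0, 2, 1, 0]]^T, v_2 = [[1, 0, -1, 0, 0]]^T. Check: (A + 2I) v_2 = [[0, 0, 0, 0, 0]]^T = 0.

v_1 = [[0, 0, 2, 1, 0]]^T, v_2 = [[1, 0, -1, 0, 0]]^T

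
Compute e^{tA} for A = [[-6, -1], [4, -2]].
A has Jordan form J = [[-4, 1], [0, -4]] with A = PJP^{-1}, so e^{tA} = P e^{tJ} P^{-1}.

For a Jordan block J_k(λ), e^{tJ_k(λ)} = e^{λt} · (I + tN + t^2 N^2/2! + ... + t^{k-1} N^{k-1}/(k-1)!) where N is the nilpotent superdiagonal part.

Assembling the blocks and conjugating back gives the entries of e^{tA} as shown above.

e^{tA} = [[(1 - 2*t)*e^{-4*t}, -t*e^{-4*t}], [4*t*e^{-4*t}, (2*t + 1)*e^{-4*t}]]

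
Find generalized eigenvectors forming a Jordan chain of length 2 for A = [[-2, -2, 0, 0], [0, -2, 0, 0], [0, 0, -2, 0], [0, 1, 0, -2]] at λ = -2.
v_1 = [[-4, 1, 0, 2]]^T, v_2 = [[-2, 0, 0, 1]]^T

We seek v_1 ∈ ker((A + 2I)^2) \ ker(A + 2I), then set v_{i+1} = (A + 2I) v_i.

One such chain is v_1 = [[-4, 1, 0, 2]]^T, v_2 = [[-2, 0, 0, 1]]^T. Check: (A + 2I) v_2 = [[0, 0, 0, 0]]^T = 0.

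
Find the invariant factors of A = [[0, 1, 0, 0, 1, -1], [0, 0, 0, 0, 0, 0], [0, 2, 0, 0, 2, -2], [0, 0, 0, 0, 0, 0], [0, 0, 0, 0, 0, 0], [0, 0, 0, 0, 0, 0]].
x, x, x, x, x^2

The Jordan structure of A has elementary divisors x^2, x, x, x, x. Arranging the block sizes at each eigenvalue in decreasing order and taking row products gives the invariant factors.

Invariant factors (smallest first, each dividing the next): x, x, x, x, x^2.

Check: the last factor x^2 is the minimal polynomial, and the product x^6 is the characteristic polynomial.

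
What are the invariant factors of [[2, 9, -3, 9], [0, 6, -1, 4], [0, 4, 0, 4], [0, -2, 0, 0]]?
x - 2, (x - 2)^3

The Jordan structure of A has elementary divisors (x - 2)^3, (x - 2). Arranging the block sizes at each eigenvalue in decreasing order and taking row products gives the invariant factors.

Invariant factors (smallest first, each dividing the next): x - 2, (x - 2)^3.

Check: the last factor (x - 2)^3 is the minimal polynomial, and the product (x - 2)^4 is the characteristic polynomial.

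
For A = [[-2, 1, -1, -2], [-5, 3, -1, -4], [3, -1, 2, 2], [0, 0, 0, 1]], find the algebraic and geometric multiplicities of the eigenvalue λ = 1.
algebraic multiplicity 4, geometric multiplicity 2

The characteristic polynomial is (x - 1)^4, so the factor x - 1 appears with exponent 4: the algebraic multiplicity is 4.

rank(A - I) = 2, so the eigenspace has dimension 4 - 2 = 2: the geometric multiplicity is 2.

Since 2 < 4, A is not diagonalizable.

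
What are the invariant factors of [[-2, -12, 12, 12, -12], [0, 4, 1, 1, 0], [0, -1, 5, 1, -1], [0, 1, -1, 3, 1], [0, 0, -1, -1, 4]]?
The Jordan structure of A has elementary divisors (x + 2), (x - 4)^2, (x - 4)^2. Arranging the block sizes at each eigenvalue in decreasing order and taking row products gives the invariant factors.

Invariant factors (smallest first, each dividing the next): (x - 4)^2, (x - 4)^2(x + 2).

Check: the last factor (x - 4)^2(x + 2) is the minimal polynomial, and the product (x - 4)^4(x + 2) is the characteristic polynomial.

(x - 4)^2, (x - 4)^2(x + 2)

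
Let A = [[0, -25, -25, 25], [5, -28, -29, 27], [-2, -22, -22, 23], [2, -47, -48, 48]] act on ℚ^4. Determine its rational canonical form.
The invariant factors of A (the non-unit diagonal entries of the Smith normal form of xI - A over ℚ[x]) are (x - 5)(x + 1)^2(x + 5), each dividing the next. The characteristic polynomial is their product, (x - 5)(x + 1)^2(x + 5).

The rational canonical form is the block-diagonal matrix of companion matrices C(f_i):
R = [[0, 0, 0, 25], [1, 0, 0, 50], [0, 1, 0, 24], [0, 0, 1, -2]].

R = [[0, 0, 0, 25], [1, 0, 0, 50], [0, 1, 0, 24], [0, 0, 1, -2]]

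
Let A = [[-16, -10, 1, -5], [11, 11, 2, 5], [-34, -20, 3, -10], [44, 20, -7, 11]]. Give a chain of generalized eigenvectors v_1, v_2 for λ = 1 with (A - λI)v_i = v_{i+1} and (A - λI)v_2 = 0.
v_1 = [[0, 0, 1, 0]]^T, v_2 = [[1, 2, 2, -7]]^T

We seek v_1 ∈ ker((A - I)^2) \ ker(A - I), then set v_{i+1} = (A - I) v_i.

One such chain is v_1 = [[0, 0, 1, 0]]^T, v_2 = [[1, 2, 2, -7]]^T. Check: (A - I) v_2 = [[0, 0, 0, 0]]^T = 0.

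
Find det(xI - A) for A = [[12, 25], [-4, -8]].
xI - A = [[x - 12, -25], [4, x + 8]].

Expanding det(xI - A) along the first row:
det(xI - A) = + (x - 12)·det([[x + 8]]) - (-25)·det([[4]]).

Evaluating gives χ_A(x) = x^2 - 4x + 4 = (x - 2)^2.

χ_A(x) = (x - 2)^2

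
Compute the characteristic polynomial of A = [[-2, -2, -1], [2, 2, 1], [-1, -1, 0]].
xI - A = [[x + 2, 2, 1], [-2, x - 2, -1], [1, 1, x]].

Expanding det(xI - A) along the first row:
det(xI - A) = + (x + 2)·det([[x - 2, -1], [1, x]]) - (2)·det([[-2, -1], [1, x]]) + (1)·det([[-2, x - 2], [1, 1]]).

Evaluating gives χ_A(x) = x^3.

χ_A(x) = x^3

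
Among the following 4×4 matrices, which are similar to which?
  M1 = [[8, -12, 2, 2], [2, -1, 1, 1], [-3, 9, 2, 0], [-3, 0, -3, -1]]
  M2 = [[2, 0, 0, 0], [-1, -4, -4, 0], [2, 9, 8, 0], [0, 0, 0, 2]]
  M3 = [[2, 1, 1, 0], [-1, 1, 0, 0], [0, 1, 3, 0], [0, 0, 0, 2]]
1 class: {M1, M2, M3}

Characteristic polynomials: χ_{M1} = (x - 2)^4, χ_{M2} = (x - 2)^4, χ_{M3} = (x - 2)^4.

{M1, M2, M3}: invariant factors x - 2, (x - 2)^3.

Matrices are similar if and only if their invariant-factor lists agree; the partition into similarity classes is {M1, M2, M3}.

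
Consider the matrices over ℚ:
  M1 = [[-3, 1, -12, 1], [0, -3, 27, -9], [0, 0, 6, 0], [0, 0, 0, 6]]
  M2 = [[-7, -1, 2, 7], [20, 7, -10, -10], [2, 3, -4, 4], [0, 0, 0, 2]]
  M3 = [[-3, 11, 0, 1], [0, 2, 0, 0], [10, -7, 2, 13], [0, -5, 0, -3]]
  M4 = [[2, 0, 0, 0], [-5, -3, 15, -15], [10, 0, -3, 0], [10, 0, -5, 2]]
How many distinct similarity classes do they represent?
Characteristic polynomials: χ_{M1} = (x - 6)^2(x + 3)^2, χ_{M2} = (x - 2)^2(x + 3)^2, χ_{M3} = (x - 2)^2(x + 3)^2, χ_{M4} = (x - 2)^2(x + 3)^2.

{M1}: invariant factors x - 6, (x - 6)(x + 3)^2.

{M2, M3}: invariant factors x - 2, (x - 2)(x + 3)^2.

{M4}: invariant factors (x - 2)(x + 3), (x - 2)(x + 3).

Matrices are similar if and only if their invariant-factor lists agree; the partition into similarity classes is {M1}, {M2, M3}, {M4}.

3 classes: {M1}, {M2, M3}, {M4}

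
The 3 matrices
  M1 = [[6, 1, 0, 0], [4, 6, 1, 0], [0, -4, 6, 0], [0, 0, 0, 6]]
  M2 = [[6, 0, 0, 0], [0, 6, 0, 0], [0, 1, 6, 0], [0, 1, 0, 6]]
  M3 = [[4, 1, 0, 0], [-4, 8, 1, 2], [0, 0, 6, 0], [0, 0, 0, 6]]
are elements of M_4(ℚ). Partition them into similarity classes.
Characteristic polynomials: χ_{M1} = (x - 6)^4, χ_{M2} = (x - 6)^4, χ_{M3} = (x - 6)^4.

{M1, M3}: invariant factors x - 6, (x - 6)^3.

{M2}: invariant factors x - 6, x - 6, (x - 6)^2.

Matrices are similar if and only if their invariant-factor lists agree; the partition into similarity classes is {M1, M3}, {M2}.

2 classes: {M1, M3}, {M2}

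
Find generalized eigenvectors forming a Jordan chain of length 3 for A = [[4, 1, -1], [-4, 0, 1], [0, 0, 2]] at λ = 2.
We seek v_1 ∈ ker((A - 2I)^3) \ ker((A - 2I)^2), then set v_{i+1} = (A - 2I) v_i.

One such chain is v_1 = [[0, 0, 1]]^T, v_2 = [[-1, 1, 0]]^T, v_3 = [[-1, 2, 0]]^T. Check: (A - 2I) v_3 = [[0, 0, 0]]^T = 0.

v_1 = [[0, 0, 1]]^T, v_2 = [[-1, 1, 0]]^T, v_3 = [[-1, 2, 0]]^T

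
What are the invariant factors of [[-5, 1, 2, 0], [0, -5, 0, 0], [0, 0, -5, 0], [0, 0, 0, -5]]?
The Jordan structure of A has elementary divisors (x + 5)^2, (x + 5), (x + 5). Arranging the block sizes at each eigenvalue in decreasing order and taking row products gives the invariant factors.

Invariant factors (smallest first, each dividing the next): x + 5, x + 5, (x + 5)^2.

Check: the last factor (x + 5)^2 is the minimal polynomial, and the product (x + 5)^4 is the characteristic polynomial.

x + 5, x + 5, (x + 5)^2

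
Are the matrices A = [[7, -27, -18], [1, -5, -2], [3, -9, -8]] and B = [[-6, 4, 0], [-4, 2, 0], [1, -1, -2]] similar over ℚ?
Yes.

Two matrices over a field are similar if and only if they have the same invariant factors.

Both A and B have characteristic polynomial (x + 2)^3 and minimal polynomial (x + 2)^2. Computing further, both have invariant factors x + 2, (x + 2)^2. Hence A and B are similar.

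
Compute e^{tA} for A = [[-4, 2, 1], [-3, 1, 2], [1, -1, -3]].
A has Jordan form J = [[-2, 1, 0], [0, -2, 1], [0, 0, -2]] with A = PJP^{-1}, so e^{tA} = P e^{tJ} P^{-1}.

For a Jordan block J_k(λ), e^{tJ_k(λ)} = e^{λt} · (I + tN + t^2 N^2/2! + ... + t^{k-1} N^{k-1}/(k-1)!) where N is the nilpotent superdiagonal part.

Assembling the blocks and conjugating back gives the entries of e^{tA} as shown above.

e^{tA} = [[(-t^2 - 4*t + 2)*e^{-2*t}/2, t*(t + 4)*e^{-2*t}/2, t*(t + 2)*e^{-2*t}/2], [t*(-t - 6)*e^{-2*t}/2, (t^2 + 6*t + 2)*e^{-2*t}/2, t*(t + 4)*e^{-2*t}/2], [t*e^{-2*t}, -t*e^{-2*t}, (1 - t)*e^{-2*t}]]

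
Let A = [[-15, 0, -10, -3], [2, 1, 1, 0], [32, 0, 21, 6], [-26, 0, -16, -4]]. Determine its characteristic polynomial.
xI - A = [[x + 15, 0, 10, 3], [-2, x - 1, -1, 0], [-32, 0, x - 21, -6], [26, 0, 16, x + 4]].

Expanding det(xI - A) along the first row:
det(xI - A) = + (x + 15)·det([[x - 1, -1, 0], [0, x - 21, -6], [0, 16, x + 4]]) - (0)·det([[-2, -1, 0], [-32, x - 21, -6], [26, 16, x + 4]]) + (10)·det([[-2, x - 1, 0], [-32, 0, -6], [26, 0, x + 4]]) - (3)·det([[-2, x - 1, -1], [-32, 0, x - 21], [26, 0, 16]]).

Evaluating gives χ_A(x) = x^4 - 3x^3 + x^2 + 3x - 2 = (x - 2)(x - 1)^2(x + 1).

χ_A(x) = (x - 2)(x - 1)^2(x + 1)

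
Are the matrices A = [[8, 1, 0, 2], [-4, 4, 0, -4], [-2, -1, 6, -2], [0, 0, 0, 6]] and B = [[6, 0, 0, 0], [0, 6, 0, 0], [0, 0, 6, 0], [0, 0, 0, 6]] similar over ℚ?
Both have characteristic polynomial (x - 6)^4, but the minimal polynomial of A is (x - 6)^2 while the minimal polynomial of B is x - 6. The minimal polynomial is a similarity invariant, so A and B are not similar.

No.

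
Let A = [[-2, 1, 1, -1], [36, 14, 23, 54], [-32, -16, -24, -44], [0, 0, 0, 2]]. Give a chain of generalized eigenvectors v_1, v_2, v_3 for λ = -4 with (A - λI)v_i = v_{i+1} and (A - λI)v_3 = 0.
v_1 = [[-1, 1, 1, 0]]^T, v_2 = [[0, 5, -4, 0]]^T, v_3 = [[1, -2, 0, 0]]^T

We seek v_1 ∈ ker((A + 4I)^3) \ ker((A + 4I)^2), then set v_{i+1} = (A + 4I) v_i.

One such chain is v_1 = [[-1, 1, 1, 0]]^T, v_2 = [[0, 5, -4, 0]]^T, v_3 = [[1, -2, 0, 0]]^T. Check: (A + 4I) v_3 = [[0, 0, 0, 0]]^T = 0.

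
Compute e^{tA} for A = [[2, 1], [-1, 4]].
e^{tA} = [[(1 - t)*e^{3*t}, t*e^{3*t}], [-t*e^{3*t}, (t + 1)*e^{3*t}]]

A has Jordan form J = [[3, 1], [0, 3]] with A = PJP^{-1}, so e^{tA} = P e^{tJ} P^{-1}.

For a Jordan block J_k(λ), e^{tJ_k(λ)} = e^{λt} · (I + tN + t^2 N^2/2! + ... + t^{k-1} N^{k-1}/(k-1)!) where N is the nilpotent superdiagonal part.

Assembling the blocks and conjugating back gives the entries of e^{tA} as shown above.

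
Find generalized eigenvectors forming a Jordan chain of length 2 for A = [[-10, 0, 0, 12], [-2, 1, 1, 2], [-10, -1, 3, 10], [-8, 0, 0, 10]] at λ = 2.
We seek v_1 ∈ ker((A - 2I)^2) \ ker(A - 2I), then set v_{i+1} = (A - 2I) v_i.

One such chain is v_1 = [[1, 0, 1, 1]]^T, v_2 = [[0, 1, 1, 0]]^T. Check: (A - 2I) v_2 = [[0, 0, 0, 0]]^T = 0.

v_1 = [[1, 0, 1, 1]]^T, v_2 = [[0, 1, 1, 0]]^T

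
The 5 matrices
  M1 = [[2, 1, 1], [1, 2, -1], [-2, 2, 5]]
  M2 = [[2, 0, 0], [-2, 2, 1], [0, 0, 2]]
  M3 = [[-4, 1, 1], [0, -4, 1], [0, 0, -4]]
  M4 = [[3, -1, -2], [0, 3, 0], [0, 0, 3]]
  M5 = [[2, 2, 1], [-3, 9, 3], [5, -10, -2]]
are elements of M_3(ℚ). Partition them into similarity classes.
3 classes: {M1, M4, M5}, {M2}, {M3}

Characteristic polynomials: χ_{M1} = (x - 3)^3, χ_{M2} = (x - 2)^3, χ_{M3} = (x + 4)^3, χ_{M4} = (x - 3)^3, χ_{M5} = (x - 3)^3.

{M1, M4, M5}: invariant factors x - 3, (x - 3)^2.

{M2}: invariant factors x - 2, (x - 2)^2.

{M3}: invariant factors (x + 4)^3.

Matrices are similar if and only if their invariant-factor lists agree; the partition into similarity classes is {M1, M4, M5}, {M2}, {M3}.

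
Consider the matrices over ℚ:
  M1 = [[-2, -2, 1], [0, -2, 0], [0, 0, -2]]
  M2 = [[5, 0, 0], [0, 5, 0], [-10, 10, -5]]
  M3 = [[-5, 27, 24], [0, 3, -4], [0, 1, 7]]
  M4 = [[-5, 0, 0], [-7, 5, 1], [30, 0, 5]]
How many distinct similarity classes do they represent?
3 classes: {M1}, {M2}, {M3, M4}

Characteristic polynomials: χ_{M1} = (x + 2)^3, χ_{M2} = (x - 5)^2(x + 5), χ_{M3} = (x - 5)^2(x + 5), χ_{M4} = (x - 5)^2(x + 5).

{M1}: invariant factors x + 2, (x + 2)^2.

{M2}: invariant factors x - 5, (x - 5)(x + 5).

{M3, M4}: invariant factors (x - 5)^2(x + 5).

Matrices are similar if and only if their invariant-factor lists agree; the partition into similarity classes is {M1}, {M2}, {M3, M4}.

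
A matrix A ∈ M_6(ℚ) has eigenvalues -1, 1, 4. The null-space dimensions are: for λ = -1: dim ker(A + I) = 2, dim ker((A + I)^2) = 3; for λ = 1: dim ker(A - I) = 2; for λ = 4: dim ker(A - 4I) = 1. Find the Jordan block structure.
λ = -1: successive nullity increments [2, 1] count blocks of size ≥ k; block sizes are [2, 1].
λ = 1: successive nullity increments [2] count blocks of size ≥ k; block sizes are [1, 1].
λ = 4: successive nullity increments [1] count blocks of size ≥ k; block sizes are [1].

Jordan blocks: (-1, 2), (-1, 1), (1, 1), (1, 1), (4, 1)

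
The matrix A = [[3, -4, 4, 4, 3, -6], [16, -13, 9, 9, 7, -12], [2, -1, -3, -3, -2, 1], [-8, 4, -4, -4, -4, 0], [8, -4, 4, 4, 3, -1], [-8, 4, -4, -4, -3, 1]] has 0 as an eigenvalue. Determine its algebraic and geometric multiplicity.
algebraic multiplicity 3, geometric multiplicity 2

The characteristic polynomial is x^3(x + 4)^2(x + 5), so the factor x appears with exponent 3: the algebraic multiplicity is 3.

rank(A) = 4, so the eigenspace has dimension 6 - 4 = 2: the geometric multiplicity is 2.

Since 2 < 3, A is not diagonalizable.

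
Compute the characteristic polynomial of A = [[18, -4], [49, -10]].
xI - A = [[x - 18, 4], [-49, x + 10]].

Expanding det(xI - A) along the first row:
det(xI - A) = + (x - 18)·det([[x + 10]]) - (4)·det([[-49]]).

Evaluating gives χ_A(x) = x^2 - 8x + 16 = (x - 4)^2.

χ_A(x) = (x - 4)^2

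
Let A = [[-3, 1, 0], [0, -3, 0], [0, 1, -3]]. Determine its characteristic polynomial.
xI - A = [[x + 3, -1, 0], [0, x + 3, 0], [0, -1, x + 3]].

Expanding det(xI - A) along the first row:
det(xI - A) = + (x + 3)·det([[x + 3, 0], [-1, x + 3]]) - (-1)·det([[0, 0], [0, x + 3]]) + (0)·det([[0, x + 3], [0, -1]]).

Evaluating gives χ_A(x) = x^3 + 9x^2 + 27x + 27 = (x + 3)^3.

χ_A(x) = (x + 3)^3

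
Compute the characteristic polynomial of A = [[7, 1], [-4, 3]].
xI - A = [[x - 7, -1], [4, x - 3]].

Expanding det(xI - A) along the first row:
det(xI - A) = + (x - 7)·det([[x - 3]]) - (-1)·det([[4]]).

Evaluating gives χ_A(x) = x^2 - 10x + 25 = (x - 5)^2.

χ_A(x) = (x - 5)^2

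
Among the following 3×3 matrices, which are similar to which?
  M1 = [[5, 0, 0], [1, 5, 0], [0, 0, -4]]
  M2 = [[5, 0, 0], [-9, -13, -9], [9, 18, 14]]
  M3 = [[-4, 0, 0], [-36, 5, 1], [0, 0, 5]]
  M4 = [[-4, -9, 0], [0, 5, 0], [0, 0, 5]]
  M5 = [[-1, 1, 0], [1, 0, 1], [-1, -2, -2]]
Characteristic polynomials: χ_{M1} = (x - 5)^2(x + 4), χ_{M2} = (x - 5)^2(x + 4), χ_{M3} = (x - 5)^2(x + 4), χ_{M4} = (x - 5)^2(x + 4), χ_{M5} = (x + 1)^3.

{M1, M3}: invariant factors (x - 5)^2(x + 4).

{M2, M4}: invariant factors x - 5, (x - 5)(x + 4).

{M5}: invariant factors (x + 1)^3.

Matrices are similar if and only if their invariant-factor lists agree; the partition into similarity classes is {M1, M3}, {M2, M4}, {M5}.

3 classes: {M1, M3}, {M2, M4}, {M5}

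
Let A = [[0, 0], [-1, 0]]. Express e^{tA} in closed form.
e^{tA} = [[1, 0], [-t, 1]]

A has Jordan form J = [[0, 1], [0, 0]] with A = PJP^{-1}, so e^{tA} = P e^{tJ} P^{-1}.

For a Jordan block J_k(λ), e^{tJ_k(λ)} = e^{λt} · (I + tN + t^2 N^2/2! + ... + t^{k-1} N^{k-1}/(k-1)!) where N is the nilpotent superdiagonal part.

Assembling the blocks and conjugating back gives the entries of e^{tA} as shown above.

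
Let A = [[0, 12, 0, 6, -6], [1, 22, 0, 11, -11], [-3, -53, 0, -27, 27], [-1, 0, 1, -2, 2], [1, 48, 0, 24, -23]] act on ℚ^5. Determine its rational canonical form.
R = [[0, 0, 0, 0, -6], [1, 0, 0, 0, -11], [0, 1, 0, 0, -6], [0, 0, 1, 0, -3], [0, 0, 0, 1, -3]]

The invariant factors of A (the non-unit diagonal entries of the Smith normal form of xI - A over ℚ[x]) are (x + 1)(x + 2)(x^3 + x + 3), each dividing the next. The characteristic polynomial is their product, (x + 1)(x + 2)(x^3 + x + 3).

The rational canonical form is the block-diagonal matrix of companion matrices C(f_i):
R = [[0, 0, 0, 0, -6], [1, 0, 0, 0, -11], [0, 1, 0, 0, -6], [0, 0, 1, 0, -3], [0, 0, 0, 1, -3]].

Note the characteristic polynomial does not split into linear factors over ℚ, so A has no Jordan form over ℚ; the rational canonical form exists over any field.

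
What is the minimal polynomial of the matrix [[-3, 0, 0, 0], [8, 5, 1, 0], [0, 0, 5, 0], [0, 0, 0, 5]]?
m_A(x) = (x - 5)^2(x + 3)

The characteristic polynomial factors as (x - 5)^3(x + 3). The minimal polynomial is ∏(x - λ)^{k_λ} where k_λ is the size of the largest Jordan block at λ.

For λ = -3: rank(A + 3I) = 3, and the largest Jordan block has size 1 (the smallest k with rank((A + 3I)^k) = rank((A + 3I)^(k+1))).
For λ = 5: rank(A - 5I) = 2, and the largest Jordan block has size 2 (the smallest k with rank((A - 5I)^k) = rank((A - 5I)^(k+1))).

So m_A(x) = (x - 5)^2(x + 3).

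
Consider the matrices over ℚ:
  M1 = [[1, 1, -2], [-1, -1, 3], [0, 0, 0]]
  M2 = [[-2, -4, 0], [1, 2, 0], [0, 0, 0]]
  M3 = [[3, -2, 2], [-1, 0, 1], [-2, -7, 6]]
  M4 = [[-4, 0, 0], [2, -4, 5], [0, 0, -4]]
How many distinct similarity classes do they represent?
4 classes: {M1}, {M2}, {M3}, {M4}

Characteristic polynomials: χ_{M1} = x^3, χ_{M2} = x^3, χ_{M3} = (x - 3)^3, χ_{M4} = (x + 4)^3.

{M1}: invariant factors x^3.

{M2}: invariant factors x, x^2.

{M3}: invariant factors (x - 3)^3.

{M4}: invariant factors x + 4, (x + 4)^2.

Matrices are similar if and only if their invariant-factor lists agree; the partition into similarity classes is {M1}, {M2}, {M3}, {M4}.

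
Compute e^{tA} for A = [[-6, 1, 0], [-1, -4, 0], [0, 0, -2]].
A has Jordan form J = [[-5, 1, 0], [0, -5, 0], [0, 0, -2]] with A = PJP^{-1}, so e^{tA} = P e^{tJ} P^{-1}.

For a Jordan block J_k(λ), e^{tJ_k(λ)} = e^{λt} · (I + tN + t^2 N^2/2! + ... + t^{k-1} N^{k-1}/(k-1)!) where N is the nilpotent superdiagonal part.

Assembling the blocks and conjugating back gives the entries of e^{tA} as shown above.

e^{tA} = [[(1 - t)*e^{-5*t}, t*e^{-5*t}, 0], [-t*e^{-5*t}, (t + 1)*e^{-5*t}, 0], [0, 0, e^{-2*t}]]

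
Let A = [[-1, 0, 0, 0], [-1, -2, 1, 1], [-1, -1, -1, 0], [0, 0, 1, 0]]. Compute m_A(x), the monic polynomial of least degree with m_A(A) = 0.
m_A(x) = (x + 1)^3

The characteristic polynomial factors as (x + 1)^4. The minimal polynomial is ∏(x - λ)^{k_λ} where k_λ is the size of the largest Jordan block at λ.

For λ = -1: rank(A + I) = 2, and the largest Jordan block has size 3 (the smallest k with rank((A + I)^k) = rank((A + I)^(k+1))).

So m_A(x) = (x + 1)^3.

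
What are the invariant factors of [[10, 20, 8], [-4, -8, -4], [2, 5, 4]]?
The Jordan structure of A has elementary divisors (x - 2)^2, (x - 2). Arranging the block sizes at each eigenvalue in decreasing order and taking row products gives the invariant factors.

Invariant factors (smallest first, each dividing the next): x - 2, (x - 2)^2.

Check: the last factor (x - 2)^2 is the minimal polynomial, and the product (x - 2)^3 is the characteristic polynomial.

x - 2, (x - 2)^2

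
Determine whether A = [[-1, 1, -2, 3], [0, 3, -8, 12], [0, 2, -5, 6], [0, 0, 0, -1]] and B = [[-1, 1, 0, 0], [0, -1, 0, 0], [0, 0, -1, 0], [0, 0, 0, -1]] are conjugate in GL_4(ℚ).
Yes.

Two matrices over a field are similar if and only if they have the same invariant factors.

Both A and B have characteristic polynomial (x + 1)^4 and minimal polynomial (x + 1)^2. Computing further, both have invariant factors x + 1, x + 1, (x + 1)^2. Hence A and B are similar.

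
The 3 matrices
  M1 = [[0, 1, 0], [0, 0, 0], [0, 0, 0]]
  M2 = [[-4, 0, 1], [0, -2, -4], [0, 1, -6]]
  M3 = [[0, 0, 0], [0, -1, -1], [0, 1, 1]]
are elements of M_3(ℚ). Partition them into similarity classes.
2 classes: {M1, M3}, {M2}

Characteristic polynomials: χ_{M1} = x^3, χ_{M2} = (x + 4)^3, χ_{M3} = x^3.

{M1, M3}: invariant factors x, x^2.

{M2}: invariant factors (x + 4)^3.

Matrices are similar if and only if their invariant-factor lists agree; the partition into similarity classes is {M1, M3}, {M2}.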